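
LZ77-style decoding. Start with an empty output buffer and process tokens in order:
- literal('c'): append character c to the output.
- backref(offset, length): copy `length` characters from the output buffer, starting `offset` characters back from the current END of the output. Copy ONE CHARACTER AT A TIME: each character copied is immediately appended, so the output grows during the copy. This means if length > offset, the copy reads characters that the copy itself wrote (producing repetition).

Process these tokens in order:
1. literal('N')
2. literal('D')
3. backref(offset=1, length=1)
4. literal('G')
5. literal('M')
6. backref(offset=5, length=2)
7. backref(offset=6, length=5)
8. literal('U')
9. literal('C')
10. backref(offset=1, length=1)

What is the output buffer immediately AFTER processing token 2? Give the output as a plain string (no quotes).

Answer: ND

Derivation:
Token 1: literal('N'). Output: "N"
Token 2: literal('D'). Output: "ND"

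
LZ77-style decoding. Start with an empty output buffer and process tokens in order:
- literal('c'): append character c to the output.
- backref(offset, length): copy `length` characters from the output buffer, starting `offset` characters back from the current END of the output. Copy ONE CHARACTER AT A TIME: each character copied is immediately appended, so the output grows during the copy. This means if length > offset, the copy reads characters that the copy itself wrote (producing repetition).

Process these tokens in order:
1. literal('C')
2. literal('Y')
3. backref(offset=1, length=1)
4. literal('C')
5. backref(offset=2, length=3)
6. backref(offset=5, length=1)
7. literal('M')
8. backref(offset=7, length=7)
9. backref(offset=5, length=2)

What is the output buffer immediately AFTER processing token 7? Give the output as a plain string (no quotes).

Token 1: literal('C'). Output: "C"
Token 2: literal('Y'). Output: "CY"
Token 3: backref(off=1, len=1). Copied 'Y' from pos 1. Output: "CYY"
Token 4: literal('C'). Output: "CYYC"
Token 5: backref(off=2, len=3) (overlapping!). Copied 'YCY' from pos 2. Output: "CYYCYCY"
Token 6: backref(off=5, len=1). Copied 'Y' from pos 2. Output: "CYYCYCYY"
Token 7: literal('M'). Output: "CYYCYCYYM"

Answer: CYYCYCYYM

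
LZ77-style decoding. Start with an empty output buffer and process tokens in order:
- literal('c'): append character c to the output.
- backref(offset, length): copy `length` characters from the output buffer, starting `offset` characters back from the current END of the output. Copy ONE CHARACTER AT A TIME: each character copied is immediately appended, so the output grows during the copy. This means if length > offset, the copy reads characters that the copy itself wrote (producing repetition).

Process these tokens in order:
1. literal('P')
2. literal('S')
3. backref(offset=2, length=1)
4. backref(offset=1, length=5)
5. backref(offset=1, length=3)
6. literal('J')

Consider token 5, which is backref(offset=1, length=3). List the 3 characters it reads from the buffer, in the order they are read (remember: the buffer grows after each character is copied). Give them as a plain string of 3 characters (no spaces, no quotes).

Token 1: literal('P'). Output: "P"
Token 2: literal('S'). Output: "PS"
Token 3: backref(off=2, len=1). Copied 'P' from pos 0. Output: "PSP"
Token 4: backref(off=1, len=5) (overlapping!). Copied 'PPPPP' from pos 2. Output: "PSPPPPPP"
Token 5: backref(off=1, len=3). Buffer before: "PSPPPPPP" (len 8)
  byte 1: read out[7]='P', append. Buffer now: "PSPPPPPPP"
  byte 2: read out[8]='P', append. Buffer now: "PSPPPPPPPP"
  byte 3: read out[9]='P', append. Buffer now: "PSPPPPPPPPP"

Answer: PPP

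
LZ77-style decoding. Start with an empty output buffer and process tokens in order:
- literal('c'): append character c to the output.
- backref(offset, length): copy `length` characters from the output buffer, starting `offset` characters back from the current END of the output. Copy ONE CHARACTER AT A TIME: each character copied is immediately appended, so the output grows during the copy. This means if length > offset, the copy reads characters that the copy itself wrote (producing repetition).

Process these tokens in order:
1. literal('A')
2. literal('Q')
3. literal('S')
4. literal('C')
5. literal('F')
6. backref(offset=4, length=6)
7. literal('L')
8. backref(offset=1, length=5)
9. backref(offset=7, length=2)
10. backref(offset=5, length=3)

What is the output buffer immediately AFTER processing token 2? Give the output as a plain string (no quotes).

Token 1: literal('A'). Output: "A"
Token 2: literal('Q'). Output: "AQ"

Answer: AQ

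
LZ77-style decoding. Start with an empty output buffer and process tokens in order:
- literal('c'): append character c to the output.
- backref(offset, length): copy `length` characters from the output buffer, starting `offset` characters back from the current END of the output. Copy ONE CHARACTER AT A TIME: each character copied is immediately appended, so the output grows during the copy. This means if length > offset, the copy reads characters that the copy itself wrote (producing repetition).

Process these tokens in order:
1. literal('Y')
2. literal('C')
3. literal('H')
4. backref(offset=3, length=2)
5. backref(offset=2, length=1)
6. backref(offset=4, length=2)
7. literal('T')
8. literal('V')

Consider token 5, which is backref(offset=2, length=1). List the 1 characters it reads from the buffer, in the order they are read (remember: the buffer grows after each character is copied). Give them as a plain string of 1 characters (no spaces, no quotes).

Token 1: literal('Y'). Output: "Y"
Token 2: literal('C'). Output: "YC"
Token 3: literal('H'). Output: "YCH"
Token 4: backref(off=3, len=2). Copied 'YC' from pos 0. Output: "YCHYC"
Token 5: backref(off=2, len=1). Buffer before: "YCHYC" (len 5)
  byte 1: read out[3]='Y', append. Buffer now: "YCHYCY"

Answer: Y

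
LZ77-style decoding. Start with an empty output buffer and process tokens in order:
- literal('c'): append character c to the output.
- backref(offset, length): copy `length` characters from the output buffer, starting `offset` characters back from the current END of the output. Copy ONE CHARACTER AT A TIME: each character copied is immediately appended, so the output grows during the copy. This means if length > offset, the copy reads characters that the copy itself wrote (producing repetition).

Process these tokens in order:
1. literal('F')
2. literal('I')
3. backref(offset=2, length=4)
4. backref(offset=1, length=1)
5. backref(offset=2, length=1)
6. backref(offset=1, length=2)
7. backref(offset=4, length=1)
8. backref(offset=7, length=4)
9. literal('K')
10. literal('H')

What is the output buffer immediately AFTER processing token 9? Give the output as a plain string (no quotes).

Token 1: literal('F'). Output: "F"
Token 2: literal('I'). Output: "FI"
Token 3: backref(off=2, len=4) (overlapping!). Copied 'FIFI' from pos 0. Output: "FIFIFI"
Token 4: backref(off=1, len=1). Copied 'I' from pos 5. Output: "FIFIFII"
Token 5: backref(off=2, len=1). Copied 'I' from pos 5. Output: "FIFIFIII"
Token 6: backref(off=1, len=2) (overlapping!). Copied 'II' from pos 7. Output: "FIFIFIIIII"
Token 7: backref(off=4, len=1). Copied 'I' from pos 6. Output: "FIFIFIIIIII"
Token 8: backref(off=7, len=4). Copied 'FIII' from pos 4. Output: "FIFIFIIIIIIFIII"
Token 9: literal('K'). Output: "FIFIFIIIIIIFIIIK"

Answer: FIFIFIIIIIIFIIIK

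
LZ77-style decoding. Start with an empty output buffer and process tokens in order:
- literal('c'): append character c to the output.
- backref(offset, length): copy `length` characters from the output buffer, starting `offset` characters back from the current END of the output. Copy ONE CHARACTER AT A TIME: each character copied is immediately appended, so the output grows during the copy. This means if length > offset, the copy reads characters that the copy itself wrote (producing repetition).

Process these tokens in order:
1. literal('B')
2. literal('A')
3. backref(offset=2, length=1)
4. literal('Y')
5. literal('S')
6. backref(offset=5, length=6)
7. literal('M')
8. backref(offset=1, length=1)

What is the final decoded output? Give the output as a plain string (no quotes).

Token 1: literal('B'). Output: "B"
Token 2: literal('A'). Output: "BA"
Token 3: backref(off=2, len=1). Copied 'B' from pos 0. Output: "BAB"
Token 4: literal('Y'). Output: "BABY"
Token 5: literal('S'). Output: "BABYS"
Token 6: backref(off=5, len=6) (overlapping!). Copied 'BABYSB' from pos 0. Output: "BABYSBABYSB"
Token 7: literal('M'). Output: "BABYSBABYSBM"
Token 8: backref(off=1, len=1). Copied 'M' from pos 11. Output: "BABYSBABYSBMM"

Answer: BABYSBABYSBMM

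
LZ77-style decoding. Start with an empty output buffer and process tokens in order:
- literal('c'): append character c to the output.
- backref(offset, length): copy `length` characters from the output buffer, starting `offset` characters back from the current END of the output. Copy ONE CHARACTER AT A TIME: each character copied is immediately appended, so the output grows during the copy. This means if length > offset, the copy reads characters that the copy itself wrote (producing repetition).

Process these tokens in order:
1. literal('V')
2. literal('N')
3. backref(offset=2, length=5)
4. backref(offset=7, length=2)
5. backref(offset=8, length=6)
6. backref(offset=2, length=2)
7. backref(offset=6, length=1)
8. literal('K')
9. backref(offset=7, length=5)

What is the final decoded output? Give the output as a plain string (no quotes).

Token 1: literal('V'). Output: "V"
Token 2: literal('N'). Output: "VN"
Token 3: backref(off=2, len=5) (overlapping!). Copied 'VNVNV' from pos 0. Output: "VNVNVNV"
Token 4: backref(off=7, len=2). Copied 'VN' from pos 0. Output: "VNVNVNVVN"
Token 5: backref(off=8, len=6). Copied 'NVNVNV' from pos 1. Output: "VNVNVNVVNNVNVNV"
Token 6: backref(off=2, len=2). Copied 'NV' from pos 13. Output: "VNVNVNVVNNVNVNVNV"
Token 7: backref(off=6, len=1). Copied 'N' from pos 11. Output: "VNVNVNVVNNVNVNVNVN"
Token 8: literal('K'). Output: "VNVNVNVVNNVNVNVNVNK"
Token 9: backref(off=7, len=5). Copied 'VNVNV' from pos 12. Output: "VNVNVNVVNNVNVNVNVNKVNVNV"

Answer: VNVNVNVVNNVNVNVNVNKVNVNV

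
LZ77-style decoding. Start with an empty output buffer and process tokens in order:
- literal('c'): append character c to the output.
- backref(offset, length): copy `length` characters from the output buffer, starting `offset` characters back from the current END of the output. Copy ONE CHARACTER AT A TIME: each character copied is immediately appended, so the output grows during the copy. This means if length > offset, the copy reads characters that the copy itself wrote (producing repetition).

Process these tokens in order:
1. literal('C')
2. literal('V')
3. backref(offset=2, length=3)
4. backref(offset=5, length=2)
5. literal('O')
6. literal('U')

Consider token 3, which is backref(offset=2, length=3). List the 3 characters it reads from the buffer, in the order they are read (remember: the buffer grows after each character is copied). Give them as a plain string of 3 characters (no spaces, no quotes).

Answer: CVC

Derivation:
Token 1: literal('C'). Output: "C"
Token 2: literal('V'). Output: "CV"
Token 3: backref(off=2, len=3). Buffer before: "CV" (len 2)
  byte 1: read out[0]='C', append. Buffer now: "CVC"
  byte 2: read out[1]='V', append. Buffer now: "CVCV"
  byte 3: read out[2]='C', append. Buffer now: "CVCVC"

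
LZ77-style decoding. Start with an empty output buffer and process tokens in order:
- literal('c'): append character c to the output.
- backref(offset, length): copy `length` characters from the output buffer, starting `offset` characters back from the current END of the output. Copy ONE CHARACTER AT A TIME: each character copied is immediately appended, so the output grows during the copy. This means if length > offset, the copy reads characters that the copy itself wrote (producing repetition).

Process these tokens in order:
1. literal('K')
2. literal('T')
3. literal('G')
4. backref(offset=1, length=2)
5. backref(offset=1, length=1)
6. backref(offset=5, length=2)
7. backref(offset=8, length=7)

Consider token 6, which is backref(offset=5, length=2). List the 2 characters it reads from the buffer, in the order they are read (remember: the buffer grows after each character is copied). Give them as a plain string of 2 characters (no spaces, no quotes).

Answer: TG

Derivation:
Token 1: literal('K'). Output: "K"
Token 2: literal('T'). Output: "KT"
Token 3: literal('G'). Output: "KTG"
Token 4: backref(off=1, len=2) (overlapping!). Copied 'GG' from pos 2. Output: "KTGGG"
Token 5: backref(off=1, len=1). Copied 'G' from pos 4. Output: "KTGGGG"
Token 6: backref(off=5, len=2). Buffer before: "KTGGGG" (len 6)
  byte 1: read out[1]='T', append. Buffer now: "KTGGGGT"
  byte 2: read out[2]='G', append. Buffer now: "KTGGGGTG"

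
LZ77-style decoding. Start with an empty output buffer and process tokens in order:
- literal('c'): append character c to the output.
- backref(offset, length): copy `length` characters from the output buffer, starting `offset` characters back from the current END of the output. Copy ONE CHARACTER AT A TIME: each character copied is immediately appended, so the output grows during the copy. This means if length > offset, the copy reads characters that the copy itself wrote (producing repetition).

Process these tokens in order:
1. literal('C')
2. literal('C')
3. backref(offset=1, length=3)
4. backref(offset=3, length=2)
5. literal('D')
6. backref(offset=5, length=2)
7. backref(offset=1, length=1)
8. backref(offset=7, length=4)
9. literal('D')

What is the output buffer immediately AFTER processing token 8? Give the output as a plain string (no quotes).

Token 1: literal('C'). Output: "C"
Token 2: literal('C'). Output: "CC"
Token 3: backref(off=1, len=3) (overlapping!). Copied 'CCC' from pos 1. Output: "CCCCC"
Token 4: backref(off=3, len=2). Copied 'CC' from pos 2. Output: "CCCCCCC"
Token 5: literal('D'). Output: "CCCCCCCD"
Token 6: backref(off=5, len=2). Copied 'CC' from pos 3. Output: "CCCCCCCDCC"
Token 7: backref(off=1, len=1). Copied 'C' from pos 9. Output: "CCCCCCCDCCC"
Token 8: backref(off=7, len=4). Copied 'CCCD' from pos 4. Output: "CCCCCCCDCCCCCCD"

Answer: CCCCCCCDCCCCCCD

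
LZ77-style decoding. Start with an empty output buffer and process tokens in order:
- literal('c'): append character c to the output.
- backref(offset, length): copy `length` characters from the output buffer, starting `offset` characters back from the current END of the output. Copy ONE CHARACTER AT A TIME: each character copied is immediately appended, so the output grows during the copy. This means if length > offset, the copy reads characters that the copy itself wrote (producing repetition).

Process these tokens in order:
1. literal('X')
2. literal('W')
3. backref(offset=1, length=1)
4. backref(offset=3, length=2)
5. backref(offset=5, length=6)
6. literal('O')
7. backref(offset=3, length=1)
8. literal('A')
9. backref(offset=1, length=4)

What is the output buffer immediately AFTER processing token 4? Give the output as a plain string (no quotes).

Answer: XWWXW

Derivation:
Token 1: literal('X'). Output: "X"
Token 2: literal('W'). Output: "XW"
Token 3: backref(off=1, len=1). Copied 'W' from pos 1. Output: "XWW"
Token 4: backref(off=3, len=2). Copied 'XW' from pos 0. Output: "XWWXW"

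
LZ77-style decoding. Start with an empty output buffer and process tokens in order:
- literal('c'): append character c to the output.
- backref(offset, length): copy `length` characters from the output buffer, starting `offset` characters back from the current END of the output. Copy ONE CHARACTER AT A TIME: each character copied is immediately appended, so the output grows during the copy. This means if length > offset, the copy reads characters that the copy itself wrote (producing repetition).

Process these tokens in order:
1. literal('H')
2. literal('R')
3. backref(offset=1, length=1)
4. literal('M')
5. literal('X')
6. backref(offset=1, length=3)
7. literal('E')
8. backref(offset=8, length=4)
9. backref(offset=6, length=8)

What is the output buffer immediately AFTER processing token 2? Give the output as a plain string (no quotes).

Token 1: literal('H'). Output: "H"
Token 2: literal('R'). Output: "HR"

Answer: HR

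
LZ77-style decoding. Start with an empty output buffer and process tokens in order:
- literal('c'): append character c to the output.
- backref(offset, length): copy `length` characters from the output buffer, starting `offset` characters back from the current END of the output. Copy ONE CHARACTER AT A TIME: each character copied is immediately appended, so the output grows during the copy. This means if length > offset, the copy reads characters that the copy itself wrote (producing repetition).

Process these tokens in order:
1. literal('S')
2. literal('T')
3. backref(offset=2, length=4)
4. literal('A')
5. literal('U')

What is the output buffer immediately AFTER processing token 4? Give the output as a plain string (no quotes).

Token 1: literal('S'). Output: "S"
Token 2: literal('T'). Output: "ST"
Token 3: backref(off=2, len=4) (overlapping!). Copied 'STST' from pos 0. Output: "STSTST"
Token 4: literal('A'). Output: "STSTSTA"

Answer: STSTSTA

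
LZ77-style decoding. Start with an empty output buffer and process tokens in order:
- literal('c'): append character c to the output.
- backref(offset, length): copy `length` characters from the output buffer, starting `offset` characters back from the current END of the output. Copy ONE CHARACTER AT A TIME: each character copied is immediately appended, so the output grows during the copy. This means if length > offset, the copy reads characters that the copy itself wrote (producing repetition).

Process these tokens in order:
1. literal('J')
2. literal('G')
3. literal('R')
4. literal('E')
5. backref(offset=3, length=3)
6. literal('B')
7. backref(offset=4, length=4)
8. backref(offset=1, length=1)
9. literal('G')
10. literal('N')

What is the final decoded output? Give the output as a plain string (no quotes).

Token 1: literal('J'). Output: "J"
Token 2: literal('G'). Output: "JG"
Token 3: literal('R'). Output: "JGR"
Token 4: literal('E'). Output: "JGRE"
Token 5: backref(off=3, len=3). Copied 'GRE' from pos 1. Output: "JGREGRE"
Token 6: literal('B'). Output: "JGREGREB"
Token 7: backref(off=4, len=4). Copied 'GREB' from pos 4. Output: "JGREGREBGREB"
Token 8: backref(off=1, len=1). Copied 'B' from pos 11. Output: "JGREGREBGREBB"
Token 9: literal('G'). Output: "JGREGREBGREBBG"
Token 10: literal('N'). Output: "JGREGREBGREBBGN"

Answer: JGREGREBGREBBGN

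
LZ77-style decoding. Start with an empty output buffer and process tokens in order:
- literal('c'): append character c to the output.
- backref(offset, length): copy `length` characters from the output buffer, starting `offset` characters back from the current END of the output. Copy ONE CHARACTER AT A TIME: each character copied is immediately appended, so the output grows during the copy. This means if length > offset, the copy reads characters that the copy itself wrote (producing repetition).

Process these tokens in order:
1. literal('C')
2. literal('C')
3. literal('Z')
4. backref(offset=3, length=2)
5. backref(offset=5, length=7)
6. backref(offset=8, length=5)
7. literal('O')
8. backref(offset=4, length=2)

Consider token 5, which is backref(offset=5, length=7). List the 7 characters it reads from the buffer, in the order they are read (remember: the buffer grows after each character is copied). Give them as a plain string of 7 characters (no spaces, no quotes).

Token 1: literal('C'). Output: "C"
Token 2: literal('C'). Output: "CC"
Token 3: literal('Z'). Output: "CCZ"
Token 4: backref(off=3, len=2). Copied 'CC' from pos 0. Output: "CCZCC"
Token 5: backref(off=5, len=7). Buffer before: "CCZCC" (len 5)
  byte 1: read out[0]='C', append. Buffer now: "CCZCCC"
  byte 2: read out[1]='C', append. Buffer now: "CCZCCCC"
  byte 3: read out[2]='Z', append. Buffer now: "CCZCCCCZ"
  byte 4: read out[3]='C', append. Buffer now: "CCZCCCCZC"
  byte 5: read out[4]='C', append. Buffer now: "CCZCCCCZCC"
  byte 6: read out[5]='C', append. Buffer now: "CCZCCCCZCCC"
  byte 7: read out[6]='C', append. Buffer now: "CCZCCCCZCCCC"

Answer: CCZCCCC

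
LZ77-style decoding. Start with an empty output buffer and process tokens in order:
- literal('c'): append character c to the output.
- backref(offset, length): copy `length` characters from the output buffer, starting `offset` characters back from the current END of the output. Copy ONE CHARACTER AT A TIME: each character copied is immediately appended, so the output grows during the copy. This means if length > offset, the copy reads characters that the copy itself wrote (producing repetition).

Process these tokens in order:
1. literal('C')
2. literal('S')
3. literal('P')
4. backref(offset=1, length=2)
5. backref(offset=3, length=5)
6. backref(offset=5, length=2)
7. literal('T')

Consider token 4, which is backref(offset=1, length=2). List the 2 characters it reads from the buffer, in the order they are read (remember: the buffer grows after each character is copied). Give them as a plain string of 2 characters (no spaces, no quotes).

Token 1: literal('C'). Output: "C"
Token 2: literal('S'). Output: "CS"
Token 3: literal('P'). Output: "CSP"
Token 4: backref(off=1, len=2). Buffer before: "CSP" (len 3)
  byte 1: read out[2]='P', append. Buffer now: "CSPP"
  byte 2: read out[3]='P', append. Buffer now: "CSPPP"

Answer: PP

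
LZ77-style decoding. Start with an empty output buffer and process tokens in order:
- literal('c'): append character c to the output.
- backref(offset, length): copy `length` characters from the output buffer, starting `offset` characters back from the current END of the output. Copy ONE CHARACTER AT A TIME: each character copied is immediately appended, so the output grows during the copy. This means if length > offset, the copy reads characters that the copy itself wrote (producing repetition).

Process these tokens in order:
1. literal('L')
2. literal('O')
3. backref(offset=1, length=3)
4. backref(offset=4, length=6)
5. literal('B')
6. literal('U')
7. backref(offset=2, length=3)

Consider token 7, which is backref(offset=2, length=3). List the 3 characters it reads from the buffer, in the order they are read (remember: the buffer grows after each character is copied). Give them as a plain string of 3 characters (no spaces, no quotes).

Answer: BUB

Derivation:
Token 1: literal('L'). Output: "L"
Token 2: literal('O'). Output: "LO"
Token 3: backref(off=1, len=3) (overlapping!). Copied 'OOO' from pos 1. Output: "LOOOO"
Token 4: backref(off=4, len=6) (overlapping!). Copied 'OOOOOO' from pos 1. Output: "LOOOOOOOOOO"
Token 5: literal('B'). Output: "LOOOOOOOOOOB"
Token 6: literal('U'). Output: "LOOOOOOOOOOBU"
Token 7: backref(off=2, len=3). Buffer before: "LOOOOOOOOOOBU" (len 13)
  byte 1: read out[11]='B', append. Buffer now: "LOOOOOOOOOOBUB"
  byte 2: read out[12]='U', append. Buffer now: "LOOOOOOOOOOBUBU"
  byte 3: read out[13]='B', append. Buffer now: "LOOOOOOOOOOBUBUB"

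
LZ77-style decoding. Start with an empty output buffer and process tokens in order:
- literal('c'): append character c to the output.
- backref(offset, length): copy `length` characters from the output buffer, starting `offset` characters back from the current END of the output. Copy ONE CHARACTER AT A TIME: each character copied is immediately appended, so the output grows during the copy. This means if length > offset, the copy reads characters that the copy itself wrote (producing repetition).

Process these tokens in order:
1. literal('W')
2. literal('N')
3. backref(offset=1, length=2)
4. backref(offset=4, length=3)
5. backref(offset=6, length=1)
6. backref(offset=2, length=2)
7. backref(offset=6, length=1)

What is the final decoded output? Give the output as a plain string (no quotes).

Answer: WNNNWNNNNNW

Derivation:
Token 1: literal('W'). Output: "W"
Token 2: literal('N'). Output: "WN"
Token 3: backref(off=1, len=2) (overlapping!). Copied 'NN' from pos 1. Output: "WNNN"
Token 4: backref(off=4, len=3). Copied 'WNN' from pos 0. Output: "WNNNWNN"
Token 5: backref(off=6, len=1). Copied 'N' from pos 1. Output: "WNNNWNNN"
Token 6: backref(off=2, len=2). Copied 'NN' from pos 6. Output: "WNNNWNNNNN"
Token 7: backref(off=6, len=1). Copied 'W' from pos 4. Output: "WNNNWNNNNNW"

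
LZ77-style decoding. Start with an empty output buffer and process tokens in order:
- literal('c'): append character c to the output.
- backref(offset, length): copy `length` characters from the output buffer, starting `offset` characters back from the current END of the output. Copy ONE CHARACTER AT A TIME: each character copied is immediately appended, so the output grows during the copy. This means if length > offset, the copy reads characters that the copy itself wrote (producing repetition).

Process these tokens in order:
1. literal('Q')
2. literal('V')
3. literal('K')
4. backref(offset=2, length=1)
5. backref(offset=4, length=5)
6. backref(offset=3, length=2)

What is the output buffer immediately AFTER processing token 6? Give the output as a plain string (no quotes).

Token 1: literal('Q'). Output: "Q"
Token 2: literal('V'). Output: "QV"
Token 3: literal('K'). Output: "QVK"
Token 4: backref(off=2, len=1). Copied 'V' from pos 1. Output: "QVKV"
Token 5: backref(off=4, len=5) (overlapping!). Copied 'QVKVQ' from pos 0. Output: "QVKVQVKVQ"
Token 6: backref(off=3, len=2). Copied 'KV' from pos 6. Output: "QVKVQVKVQKV"

Answer: QVKVQVKVQKV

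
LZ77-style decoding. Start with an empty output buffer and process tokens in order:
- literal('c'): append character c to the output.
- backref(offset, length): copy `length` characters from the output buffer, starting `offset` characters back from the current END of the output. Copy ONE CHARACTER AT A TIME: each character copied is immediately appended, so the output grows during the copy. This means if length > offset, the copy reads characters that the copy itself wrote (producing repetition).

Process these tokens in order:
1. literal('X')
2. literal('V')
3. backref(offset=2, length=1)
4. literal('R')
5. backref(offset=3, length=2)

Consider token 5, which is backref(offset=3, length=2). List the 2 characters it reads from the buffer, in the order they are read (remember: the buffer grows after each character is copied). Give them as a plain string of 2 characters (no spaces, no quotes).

Token 1: literal('X'). Output: "X"
Token 2: literal('V'). Output: "XV"
Token 3: backref(off=2, len=1). Copied 'X' from pos 0. Output: "XVX"
Token 4: literal('R'). Output: "XVXR"
Token 5: backref(off=3, len=2). Buffer before: "XVXR" (len 4)
  byte 1: read out[1]='V', append. Buffer now: "XVXRV"
  byte 2: read out[2]='X', append. Buffer now: "XVXRVX"

Answer: VX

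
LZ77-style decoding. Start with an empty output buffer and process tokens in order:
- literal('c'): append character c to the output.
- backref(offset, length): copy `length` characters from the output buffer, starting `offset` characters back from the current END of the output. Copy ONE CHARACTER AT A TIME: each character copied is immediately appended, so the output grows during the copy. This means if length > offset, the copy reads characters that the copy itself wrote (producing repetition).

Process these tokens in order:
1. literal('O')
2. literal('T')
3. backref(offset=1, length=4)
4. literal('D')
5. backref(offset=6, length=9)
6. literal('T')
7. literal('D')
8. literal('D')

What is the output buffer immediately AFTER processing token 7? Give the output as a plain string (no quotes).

Answer: OTTTTTDTTTTTDTTTTD

Derivation:
Token 1: literal('O'). Output: "O"
Token 2: literal('T'). Output: "OT"
Token 3: backref(off=1, len=4) (overlapping!). Copied 'TTTT' from pos 1. Output: "OTTTTT"
Token 4: literal('D'). Output: "OTTTTTD"
Token 5: backref(off=6, len=9) (overlapping!). Copied 'TTTTTDTTT' from pos 1. Output: "OTTTTTDTTTTTDTTT"
Token 6: literal('T'). Output: "OTTTTTDTTTTTDTTTT"
Token 7: literal('D'). Output: "OTTTTTDTTTTTDTTTTD"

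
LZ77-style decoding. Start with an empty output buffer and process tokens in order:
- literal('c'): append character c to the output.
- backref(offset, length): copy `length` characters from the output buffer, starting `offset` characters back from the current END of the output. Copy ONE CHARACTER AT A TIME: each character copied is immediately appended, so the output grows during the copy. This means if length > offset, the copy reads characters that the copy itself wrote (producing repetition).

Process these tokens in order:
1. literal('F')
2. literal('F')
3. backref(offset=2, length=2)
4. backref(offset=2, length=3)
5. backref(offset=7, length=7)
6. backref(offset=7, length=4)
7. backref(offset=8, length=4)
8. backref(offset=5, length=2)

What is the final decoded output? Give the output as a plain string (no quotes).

Token 1: literal('F'). Output: "F"
Token 2: literal('F'). Output: "FF"
Token 3: backref(off=2, len=2). Copied 'FF' from pos 0. Output: "FFFF"
Token 4: backref(off=2, len=3) (overlapping!). Copied 'FFF' from pos 2. Output: "FFFFFFF"
Token 5: backref(off=7, len=7). Copied 'FFFFFFF' from pos 0. Output: "FFFFFFFFFFFFFF"
Token 6: backref(off=7, len=4). Copied 'FFFF' from pos 7. Output: "FFFFFFFFFFFFFFFFFF"
Token 7: backref(off=8, len=4). Copied 'FFFF' from pos 10. Output: "FFFFFFFFFFFFFFFFFFFFFF"
Token 8: backref(off=5, len=2). Copied 'FF' from pos 17. Output: "FFFFFFFFFFFFFFFFFFFFFFFF"

Answer: FFFFFFFFFFFFFFFFFFFFFFFF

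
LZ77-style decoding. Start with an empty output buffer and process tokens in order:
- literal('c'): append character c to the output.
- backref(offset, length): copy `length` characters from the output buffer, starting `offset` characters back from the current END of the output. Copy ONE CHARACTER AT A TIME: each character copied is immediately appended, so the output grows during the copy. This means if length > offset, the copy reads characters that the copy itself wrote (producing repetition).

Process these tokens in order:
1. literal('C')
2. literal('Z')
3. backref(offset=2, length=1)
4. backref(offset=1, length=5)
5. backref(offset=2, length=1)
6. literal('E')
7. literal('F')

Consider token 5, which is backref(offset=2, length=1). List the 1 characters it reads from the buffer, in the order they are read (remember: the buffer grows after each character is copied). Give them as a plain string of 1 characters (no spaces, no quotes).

Answer: C

Derivation:
Token 1: literal('C'). Output: "C"
Token 2: literal('Z'). Output: "CZ"
Token 3: backref(off=2, len=1). Copied 'C' from pos 0. Output: "CZC"
Token 4: backref(off=1, len=5) (overlapping!). Copied 'CCCCC' from pos 2. Output: "CZCCCCCC"
Token 5: backref(off=2, len=1). Buffer before: "CZCCCCCC" (len 8)
  byte 1: read out[6]='C', append. Buffer now: "CZCCCCCCC"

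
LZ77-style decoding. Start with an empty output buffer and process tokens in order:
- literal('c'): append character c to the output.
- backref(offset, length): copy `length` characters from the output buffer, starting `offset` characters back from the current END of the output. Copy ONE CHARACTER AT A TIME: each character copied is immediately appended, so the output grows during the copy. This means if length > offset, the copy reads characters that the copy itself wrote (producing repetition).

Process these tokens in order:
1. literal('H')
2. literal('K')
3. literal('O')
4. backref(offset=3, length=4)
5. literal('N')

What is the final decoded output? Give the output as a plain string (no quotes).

Token 1: literal('H'). Output: "H"
Token 2: literal('K'). Output: "HK"
Token 3: literal('O'). Output: "HKO"
Token 4: backref(off=3, len=4) (overlapping!). Copied 'HKOH' from pos 0. Output: "HKOHKOH"
Token 5: literal('N'). Output: "HKOHKOHN"

Answer: HKOHKOHN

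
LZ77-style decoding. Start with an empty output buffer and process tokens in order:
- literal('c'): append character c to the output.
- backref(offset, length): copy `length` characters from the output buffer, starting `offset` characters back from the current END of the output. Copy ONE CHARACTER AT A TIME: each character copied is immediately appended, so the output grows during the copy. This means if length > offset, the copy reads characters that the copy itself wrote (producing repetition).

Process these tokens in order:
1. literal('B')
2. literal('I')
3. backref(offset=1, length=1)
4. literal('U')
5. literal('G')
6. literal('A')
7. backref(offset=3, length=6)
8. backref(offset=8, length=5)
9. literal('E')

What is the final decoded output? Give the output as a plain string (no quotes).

Token 1: literal('B'). Output: "B"
Token 2: literal('I'). Output: "BI"
Token 3: backref(off=1, len=1). Copied 'I' from pos 1. Output: "BII"
Token 4: literal('U'). Output: "BIIU"
Token 5: literal('G'). Output: "BIIUG"
Token 6: literal('A'). Output: "BIIUGA"
Token 7: backref(off=3, len=6) (overlapping!). Copied 'UGAUGA' from pos 3. Output: "BIIUGAUGAUGA"
Token 8: backref(off=8, len=5). Copied 'GAUGA' from pos 4. Output: "BIIUGAUGAUGAGAUGA"
Token 9: literal('E'). Output: "BIIUGAUGAUGAGAUGAE"

Answer: BIIUGAUGAUGAGAUGAE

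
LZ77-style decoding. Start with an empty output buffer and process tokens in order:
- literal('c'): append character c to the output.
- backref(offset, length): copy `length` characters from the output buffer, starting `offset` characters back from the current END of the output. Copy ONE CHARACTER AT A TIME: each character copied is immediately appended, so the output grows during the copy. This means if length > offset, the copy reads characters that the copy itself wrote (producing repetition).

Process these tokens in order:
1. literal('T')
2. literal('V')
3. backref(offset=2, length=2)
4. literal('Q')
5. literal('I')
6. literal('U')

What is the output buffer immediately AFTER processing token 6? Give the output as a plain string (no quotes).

Answer: TVTVQIU

Derivation:
Token 1: literal('T'). Output: "T"
Token 2: literal('V'). Output: "TV"
Token 3: backref(off=2, len=2). Copied 'TV' from pos 0. Output: "TVTV"
Token 4: literal('Q'). Output: "TVTVQ"
Token 5: literal('I'). Output: "TVTVQI"
Token 6: literal('U'). Output: "TVTVQIU"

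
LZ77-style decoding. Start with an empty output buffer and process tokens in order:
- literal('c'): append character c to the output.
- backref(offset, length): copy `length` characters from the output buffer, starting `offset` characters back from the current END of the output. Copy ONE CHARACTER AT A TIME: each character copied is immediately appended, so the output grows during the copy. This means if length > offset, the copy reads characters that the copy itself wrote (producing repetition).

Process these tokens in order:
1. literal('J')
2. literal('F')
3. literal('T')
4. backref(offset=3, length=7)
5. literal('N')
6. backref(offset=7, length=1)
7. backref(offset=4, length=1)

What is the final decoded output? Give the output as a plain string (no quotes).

Answer: JFTJFTJFTJNFT

Derivation:
Token 1: literal('J'). Output: "J"
Token 2: literal('F'). Output: "JF"
Token 3: literal('T'). Output: "JFT"
Token 4: backref(off=3, len=7) (overlapping!). Copied 'JFTJFTJ' from pos 0. Output: "JFTJFTJFTJ"
Token 5: literal('N'). Output: "JFTJFTJFTJN"
Token 6: backref(off=7, len=1). Copied 'F' from pos 4. Output: "JFTJFTJFTJNF"
Token 7: backref(off=4, len=1). Copied 'T' from pos 8. Output: "JFTJFTJFTJNFT"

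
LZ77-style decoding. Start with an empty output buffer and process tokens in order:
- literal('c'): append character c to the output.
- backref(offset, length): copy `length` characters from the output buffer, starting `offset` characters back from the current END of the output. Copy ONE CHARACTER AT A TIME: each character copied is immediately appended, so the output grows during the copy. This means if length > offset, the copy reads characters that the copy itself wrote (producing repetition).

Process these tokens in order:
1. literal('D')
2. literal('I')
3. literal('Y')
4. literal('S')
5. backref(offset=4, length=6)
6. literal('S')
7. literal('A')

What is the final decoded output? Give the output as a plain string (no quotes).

Token 1: literal('D'). Output: "D"
Token 2: literal('I'). Output: "DI"
Token 3: literal('Y'). Output: "DIY"
Token 4: literal('S'). Output: "DIYS"
Token 5: backref(off=4, len=6) (overlapping!). Copied 'DIYSDI' from pos 0. Output: "DIYSDIYSDI"
Token 6: literal('S'). Output: "DIYSDIYSDIS"
Token 7: literal('A'). Output: "DIYSDIYSDISA"

Answer: DIYSDIYSDISA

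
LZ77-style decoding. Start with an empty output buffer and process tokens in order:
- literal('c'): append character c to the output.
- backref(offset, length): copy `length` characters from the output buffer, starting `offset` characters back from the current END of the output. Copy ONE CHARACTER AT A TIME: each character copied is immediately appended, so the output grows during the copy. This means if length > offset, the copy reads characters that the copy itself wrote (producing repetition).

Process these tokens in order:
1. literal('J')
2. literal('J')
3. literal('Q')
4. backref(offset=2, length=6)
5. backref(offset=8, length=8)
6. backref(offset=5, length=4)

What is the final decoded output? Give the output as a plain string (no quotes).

Token 1: literal('J'). Output: "J"
Token 2: literal('J'). Output: "JJ"
Token 3: literal('Q'). Output: "JJQ"
Token 4: backref(off=2, len=6) (overlapping!). Copied 'JQJQJQ' from pos 1. Output: "JJQJQJQJQ"
Token 5: backref(off=8, len=8). Copied 'JQJQJQJQ' from pos 1. Output: "JJQJQJQJQJQJQJQJQ"
Token 6: backref(off=5, len=4). Copied 'QJQJ' from pos 12. Output: "JJQJQJQJQJQJQJQJQQJQJ"

Answer: JJQJQJQJQJQJQJQJQQJQJ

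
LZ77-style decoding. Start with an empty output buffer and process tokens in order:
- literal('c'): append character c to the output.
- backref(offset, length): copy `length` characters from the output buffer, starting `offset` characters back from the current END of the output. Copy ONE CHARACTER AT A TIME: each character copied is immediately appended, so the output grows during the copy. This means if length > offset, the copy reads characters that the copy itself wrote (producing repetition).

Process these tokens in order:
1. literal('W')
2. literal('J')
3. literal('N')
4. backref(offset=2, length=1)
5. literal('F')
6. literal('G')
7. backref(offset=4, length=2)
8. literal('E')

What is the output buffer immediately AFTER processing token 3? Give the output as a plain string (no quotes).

Answer: WJN

Derivation:
Token 1: literal('W'). Output: "W"
Token 2: literal('J'). Output: "WJ"
Token 3: literal('N'). Output: "WJN"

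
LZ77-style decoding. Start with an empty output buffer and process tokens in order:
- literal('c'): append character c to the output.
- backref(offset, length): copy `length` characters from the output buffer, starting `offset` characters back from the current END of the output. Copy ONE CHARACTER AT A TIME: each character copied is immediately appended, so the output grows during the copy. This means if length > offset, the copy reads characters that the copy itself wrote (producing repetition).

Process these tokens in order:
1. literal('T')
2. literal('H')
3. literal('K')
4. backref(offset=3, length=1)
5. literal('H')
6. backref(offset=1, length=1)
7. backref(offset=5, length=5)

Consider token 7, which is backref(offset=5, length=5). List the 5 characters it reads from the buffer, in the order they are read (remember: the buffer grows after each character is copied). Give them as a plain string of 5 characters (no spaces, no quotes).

Answer: HKTHH

Derivation:
Token 1: literal('T'). Output: "T"
Token 2: literal('H'). Output: "TH"
Token 3: literal('K'). Output: "THK"
Token 4: backref(off=3, len=1). Copied 'T' from pos 0. Output: "THKT"
Token 5: literal('H'). Output: "THKTH"
Token 6: backref(off=1, len=1). Copied 'H' from pos 4. Output: "THKTHH"
Token 7: backref(off=5, len=5). Buffer before: "THKTHH" (len 6)
  byte 1: read out[1]='H', append. Buffer now: "THKTHHH"
  byte 2: read out[2]='K', append. Buffer now: "THKTHHHK"
  byte 3: read out[3]='T', append. Buffer now: "THKTHHHKT"
  byte 4: read out[4]='H', append. Buffer now: "THKTHHHKTH"
  byte 5: read out[5]='H', append. Buffer now: "THKTHHHKTHH"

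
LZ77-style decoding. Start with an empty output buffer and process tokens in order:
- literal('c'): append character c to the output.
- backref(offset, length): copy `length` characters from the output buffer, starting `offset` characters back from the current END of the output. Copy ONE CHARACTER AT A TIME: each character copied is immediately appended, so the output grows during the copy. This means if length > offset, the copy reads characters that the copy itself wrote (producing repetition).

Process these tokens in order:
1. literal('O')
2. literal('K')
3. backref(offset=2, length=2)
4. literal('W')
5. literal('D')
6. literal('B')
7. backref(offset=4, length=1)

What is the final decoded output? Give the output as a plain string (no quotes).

Token 1: literal('O'). Output: "O"
Token 2: literal('K'). Output: "OK"
Token 3: backref(off=2, len=2). Copied 'OK' from pos 0. Output: "OKOK"
Token 4: literal('W'). Output: "OKOKW"
Token 5: literal('D'). Output: "OKOKWD"
Token 6: literal('B'). Output: "OKOKWDB"
Token 7: backref(off=4, len=1). Copied 'K' from pos 3. Output: "OKOKWDBK"

Answer: OKOKWDBK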